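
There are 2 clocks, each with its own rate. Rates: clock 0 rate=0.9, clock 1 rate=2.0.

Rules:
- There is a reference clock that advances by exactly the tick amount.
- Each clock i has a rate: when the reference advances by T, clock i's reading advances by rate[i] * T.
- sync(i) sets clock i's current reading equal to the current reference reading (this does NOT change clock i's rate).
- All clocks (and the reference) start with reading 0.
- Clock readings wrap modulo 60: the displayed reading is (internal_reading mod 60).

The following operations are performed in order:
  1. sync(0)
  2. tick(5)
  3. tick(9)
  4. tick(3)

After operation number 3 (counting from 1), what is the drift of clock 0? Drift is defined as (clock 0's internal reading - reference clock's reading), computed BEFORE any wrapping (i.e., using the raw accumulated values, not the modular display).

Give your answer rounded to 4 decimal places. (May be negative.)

Answer: -1.4000

Derivation:
After op 1 sync(0): ref=0.0000 raw=[0.0000 0.0000]
After op 2 tick(5): ref=5.0000 raw=[4.5000 10.0000]
After op 3 tick(9): ref=14.0000 raw=[12.6000 28.0000]
Drift of clock 0 after op 3: 12.6000 - 14.0000 = -1.4000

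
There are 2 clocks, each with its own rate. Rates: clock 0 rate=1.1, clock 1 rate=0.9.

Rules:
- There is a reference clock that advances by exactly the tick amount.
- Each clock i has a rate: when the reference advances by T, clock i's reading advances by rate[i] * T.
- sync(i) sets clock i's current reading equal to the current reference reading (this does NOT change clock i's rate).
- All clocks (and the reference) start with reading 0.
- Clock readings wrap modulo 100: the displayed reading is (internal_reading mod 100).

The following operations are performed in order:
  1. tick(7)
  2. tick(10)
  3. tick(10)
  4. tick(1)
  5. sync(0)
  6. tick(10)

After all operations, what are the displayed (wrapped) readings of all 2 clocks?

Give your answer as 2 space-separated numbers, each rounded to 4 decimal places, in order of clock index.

After op 1 tick(7): ref=7.0000 raw=[7.7000 6.3000]
After op 2 tick(10): ref=17.0000 raw=[18.7000 15.3000]
After op 3 tick(10): ref=27.0000 raw=[29.7000 24.3000]
After op 4 tick(1): ref=28.0000 raw=[30.8000 25.2000]
After op 5 sync(0): ref=28.0000 raw=[28.0000 25.2000]
After op 6 tick(10): ref=38.0000 raw=[39.0000 34.2000]
Wrap final raw readings (mod 100): 39.0000 mod 100 = 39.0000; 34.2000 mod 100 = 34.2000

Answer: 39.0000 34.2000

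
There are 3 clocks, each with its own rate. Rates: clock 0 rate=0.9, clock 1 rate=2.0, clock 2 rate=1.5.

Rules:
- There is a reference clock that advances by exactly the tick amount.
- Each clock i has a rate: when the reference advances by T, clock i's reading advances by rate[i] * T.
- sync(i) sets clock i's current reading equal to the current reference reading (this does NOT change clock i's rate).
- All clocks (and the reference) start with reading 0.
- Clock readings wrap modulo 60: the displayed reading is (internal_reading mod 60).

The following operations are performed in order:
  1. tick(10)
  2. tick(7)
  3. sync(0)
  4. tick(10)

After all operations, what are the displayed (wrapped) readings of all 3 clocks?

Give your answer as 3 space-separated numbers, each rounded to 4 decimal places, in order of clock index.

Answer: 26.0000 54.0000 40.5000

Derivation:
After op 1 tick(10): ref=10.0000 raw=[9.0000 20.0000 15.0000]
After op 2 tick(7): ref=17.0000 raw=[15.3000 34.0000 25.5000]
After op 3 sync(0): ref=17.0000 raw=[17.0000 34.0000 25.5000]
After op 4 tick(10): ref=27.0000 raw=[26.0000 54.0000 40.5000]
Wrap final raw readings (mod 60): 26.0000 mod 60 = 26.0000; 54.0000 mod 60 = 54.0000; 40.5000 mod 60 = 40.5000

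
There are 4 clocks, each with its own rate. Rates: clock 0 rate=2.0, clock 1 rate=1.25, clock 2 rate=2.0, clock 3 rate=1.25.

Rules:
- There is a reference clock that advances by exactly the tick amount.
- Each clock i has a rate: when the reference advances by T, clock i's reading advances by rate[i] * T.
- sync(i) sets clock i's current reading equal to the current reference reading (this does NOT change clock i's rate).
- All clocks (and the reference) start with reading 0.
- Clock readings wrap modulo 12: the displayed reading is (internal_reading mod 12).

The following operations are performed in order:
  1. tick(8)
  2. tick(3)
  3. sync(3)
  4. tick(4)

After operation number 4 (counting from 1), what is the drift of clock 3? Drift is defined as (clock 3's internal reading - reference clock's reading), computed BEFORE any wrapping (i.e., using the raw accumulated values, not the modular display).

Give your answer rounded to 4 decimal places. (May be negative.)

Answer: 1.0000

Derivation:
After op 1 tick(8): ref=8.0000 raw=[16.0000 10.0000 16.0000 10.0000]
After op 2 tick(3): ref=11.0000 raw=[22.0000 13.7500 22.0000 13.7500]
After op 3 sync(3): ref=11.0000 raw=[22.0000 13.7500 22.0000 11.0000]
After op 4 tick(4): ref=15.0000 raw=[30.0000 18.7500 30.0000 16.0000]
Drift of clock 3 after op 4: 16.0000 - 15.0000 = 1.0000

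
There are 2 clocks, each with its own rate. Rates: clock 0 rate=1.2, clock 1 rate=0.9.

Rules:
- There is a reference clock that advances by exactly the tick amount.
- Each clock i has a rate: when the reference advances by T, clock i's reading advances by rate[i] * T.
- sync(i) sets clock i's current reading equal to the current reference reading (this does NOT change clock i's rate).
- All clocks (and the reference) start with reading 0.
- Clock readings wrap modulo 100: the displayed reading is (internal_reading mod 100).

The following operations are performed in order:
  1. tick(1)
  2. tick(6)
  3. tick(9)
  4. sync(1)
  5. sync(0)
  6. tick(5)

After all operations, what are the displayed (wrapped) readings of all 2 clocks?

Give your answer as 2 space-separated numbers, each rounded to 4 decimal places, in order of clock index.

Answer: 22.0000 20.5000

Derivation:
After op 1 tick(1): ref=1.0000 raw=[1.2000 0.9000]
After op 2 tick(6): ref=7.0000 raw=[8.4000 6.3000]
After op 3 tick(9): ref=16.0000 raw=[19.2000 14.4000]
After op 4 sync(1): ref=16.0000 raw=[19.2000 16.0000]
After op 5 sync(0): ref=16.0000 raw=[16.0000 16.0000]
After op 6 tick(5): ref=21.0000 raw=[22.0000 20.5000]
Wrap final raw readings (mod 100): 22.0000 mod 100 = 22.0000; 20.5000 mod 100 = 20.5000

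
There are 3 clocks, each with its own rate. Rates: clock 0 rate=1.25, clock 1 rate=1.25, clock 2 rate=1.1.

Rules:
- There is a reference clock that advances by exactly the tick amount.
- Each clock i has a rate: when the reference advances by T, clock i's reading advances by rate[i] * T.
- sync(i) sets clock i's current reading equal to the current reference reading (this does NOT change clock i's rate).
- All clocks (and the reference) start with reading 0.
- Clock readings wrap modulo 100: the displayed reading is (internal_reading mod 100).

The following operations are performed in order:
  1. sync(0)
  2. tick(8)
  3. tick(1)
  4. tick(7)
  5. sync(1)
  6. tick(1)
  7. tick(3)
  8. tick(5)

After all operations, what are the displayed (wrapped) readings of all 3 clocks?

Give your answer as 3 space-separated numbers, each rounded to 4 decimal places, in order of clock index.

Answer: 31.2500 27.2500 27.5000

Derivation:
After op 1 sync(0): ref=0.0000 raw=[0.0000 0.0000 0.0000]
After op 2 tick(8): ref=8.0000 raw=[10.0000 10.0000 8.8000]
After op 3 tick(1): ref=9.0000 raw=[11.2500 11.2500 9.9000]
After op 4 tick(7): ref=16.0000 raw=[20.0000 20.0000 17.6000]
After op 5 sync(1): ref=16.0000 raw=[20.0000 16.0000 17.6000]
After op 6 tick(1): ref=17.0000 raw=[21.2500 17.2500 18.7000]
After op 7 tick(3): ref=20.0000 raw=[25.0000 21.0000 22.0000]
After op 8 tick(5): ref=25.0000 raw=[31.2500 27.2500 27.5000]
Wrap final raw readings (mod 100): 31.2500 mod 100 = 31.2500; 27.2500 mod 100 = 27.2500; 27.5000 mod 100 = 27.5000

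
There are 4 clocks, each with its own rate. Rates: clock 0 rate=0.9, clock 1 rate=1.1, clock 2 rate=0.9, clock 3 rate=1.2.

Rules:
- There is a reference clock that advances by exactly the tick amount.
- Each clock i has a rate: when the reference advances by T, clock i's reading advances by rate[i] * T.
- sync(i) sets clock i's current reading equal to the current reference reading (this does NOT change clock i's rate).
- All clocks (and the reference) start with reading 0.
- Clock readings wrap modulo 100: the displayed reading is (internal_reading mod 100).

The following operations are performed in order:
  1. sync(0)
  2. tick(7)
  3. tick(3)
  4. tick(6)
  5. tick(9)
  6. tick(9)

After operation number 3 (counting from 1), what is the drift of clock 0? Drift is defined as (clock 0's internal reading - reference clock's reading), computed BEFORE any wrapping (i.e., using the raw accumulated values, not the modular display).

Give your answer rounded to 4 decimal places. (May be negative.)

After op 1 sync(0): ref=0.0000 raw=[0.0000 0.0000 0.0000 0.0000]
After op 2 tick(7): ref=7.0000 raw=[6.3000 7.7000 6.3000 8.4000]
After op 3 tick(3): ref=10.0000 raw=[9.0000 11.0000 9.0000 12.0000]
Drift of clock 0 after op 3: 9.0000 - 10.0000 = -1.0000

Answer: -1.0000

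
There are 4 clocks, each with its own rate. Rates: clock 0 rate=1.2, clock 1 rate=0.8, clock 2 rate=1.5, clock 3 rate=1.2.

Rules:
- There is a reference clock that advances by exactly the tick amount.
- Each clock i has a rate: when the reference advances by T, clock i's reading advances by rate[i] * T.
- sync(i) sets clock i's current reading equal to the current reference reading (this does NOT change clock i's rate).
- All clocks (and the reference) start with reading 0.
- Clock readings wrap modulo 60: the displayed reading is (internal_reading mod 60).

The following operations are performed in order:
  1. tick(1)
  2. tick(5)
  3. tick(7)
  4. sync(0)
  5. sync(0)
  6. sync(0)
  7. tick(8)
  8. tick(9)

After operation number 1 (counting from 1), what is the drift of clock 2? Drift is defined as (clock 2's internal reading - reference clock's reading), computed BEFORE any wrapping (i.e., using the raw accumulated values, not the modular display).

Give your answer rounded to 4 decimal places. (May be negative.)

After op 1 tick(1): ref=1.0000 raw=[1.2000 0.8000 1.5000 1.2000]
Drift of clock 2 after op 1: 1.5000 - 1.0000 = 0.5000

Answer: 0.5000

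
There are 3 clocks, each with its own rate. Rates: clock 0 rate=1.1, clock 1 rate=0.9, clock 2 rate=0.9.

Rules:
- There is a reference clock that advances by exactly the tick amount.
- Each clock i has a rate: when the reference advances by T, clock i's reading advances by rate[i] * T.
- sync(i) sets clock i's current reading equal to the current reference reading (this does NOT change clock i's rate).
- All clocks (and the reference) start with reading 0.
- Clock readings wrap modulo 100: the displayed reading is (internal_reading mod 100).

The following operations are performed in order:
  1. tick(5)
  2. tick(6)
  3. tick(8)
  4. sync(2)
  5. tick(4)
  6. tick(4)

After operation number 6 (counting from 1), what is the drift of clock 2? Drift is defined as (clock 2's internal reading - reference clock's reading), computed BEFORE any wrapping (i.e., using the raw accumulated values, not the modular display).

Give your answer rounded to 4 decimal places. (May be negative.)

Answer: -0.8000

Derivation:
After op 1 tick(5): ref=5.0000 raw=[5.5000 4.5000 4.5000]
After op 2 tick(6): ref=11.0000 raw=[12.1000 9.9000 9.9000]
After op 3 tick(8): ref=19.0000 raw=[20.9000 17.1000 17.1000]
After op 4 sync(2): ref=19.0000 raw=[20.9000 17.1000 19.0000]
After op 5 tick(4): ref=23.0000 raw=[25.3000 20.7000 22.6000]
After op 6 tick(4): ref=27.0000 raw=[29.7000 24.3000 26.2000]
Drift of clock 2 after op 6: 26.2000 - 27.0000 = -0.8000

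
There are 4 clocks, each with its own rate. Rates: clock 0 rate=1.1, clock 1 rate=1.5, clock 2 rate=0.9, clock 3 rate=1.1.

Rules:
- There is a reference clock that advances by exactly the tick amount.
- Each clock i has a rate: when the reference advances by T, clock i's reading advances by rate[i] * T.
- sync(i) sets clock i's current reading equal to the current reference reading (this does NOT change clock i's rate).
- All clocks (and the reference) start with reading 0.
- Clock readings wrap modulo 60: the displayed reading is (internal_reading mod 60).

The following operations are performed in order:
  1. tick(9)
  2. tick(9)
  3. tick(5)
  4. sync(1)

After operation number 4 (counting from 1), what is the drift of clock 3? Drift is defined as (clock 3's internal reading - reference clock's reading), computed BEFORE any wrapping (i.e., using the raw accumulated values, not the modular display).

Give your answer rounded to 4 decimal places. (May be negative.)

Answer: 2.3000

Derivation:
After op 1 tick(9): ref=9.0000 raw=[9.9000 13.5000 8.1000 9.9000]
After op 2 tick(9): ref=18.0000 raw=[19.8000 27.0000 16.2000 19.8000]
After op 3 tick(5): ref=23.0000 raw=[25.3000 34.5000 20.7000 25.3000]
After op 4 sync(1): ref=23.0000 raw=[25.3000 23.0000 20.7000 25.3000]
Drift of clock 3 after op 4: 25.3000 - 23.0000 = 2.3000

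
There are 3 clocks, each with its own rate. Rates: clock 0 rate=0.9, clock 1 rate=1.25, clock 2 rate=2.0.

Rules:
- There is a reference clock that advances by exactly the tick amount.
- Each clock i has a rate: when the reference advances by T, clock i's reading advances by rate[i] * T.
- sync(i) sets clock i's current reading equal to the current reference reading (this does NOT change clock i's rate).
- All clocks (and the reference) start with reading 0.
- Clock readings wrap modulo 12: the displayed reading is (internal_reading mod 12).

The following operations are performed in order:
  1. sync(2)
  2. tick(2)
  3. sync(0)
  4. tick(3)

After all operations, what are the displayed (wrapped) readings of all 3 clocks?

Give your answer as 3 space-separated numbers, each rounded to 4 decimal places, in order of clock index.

Answer: 4.7000 6.2500 10.0000

Derivation:
After op 1 sync(2): ref=0.0000 raw=[0.0000 0.0000 0.0000]
After op 2 tick(2): ref=2.0000 raw=[1.8000 2.5000 4.0000]
After op 3 sync(0): ref=2.0000 raw=[2.0000 2.5000 4.0000]
After op 4 tick(3): ref=5.0000 raw=[4.7000 6.2500 10.0000]
Wrap final raw readings (mod 12): 4.7000 mod 12 = 4.7000; 6.2500 mod 12 = 6.2500; 10.0000 mod 12 = 10.0000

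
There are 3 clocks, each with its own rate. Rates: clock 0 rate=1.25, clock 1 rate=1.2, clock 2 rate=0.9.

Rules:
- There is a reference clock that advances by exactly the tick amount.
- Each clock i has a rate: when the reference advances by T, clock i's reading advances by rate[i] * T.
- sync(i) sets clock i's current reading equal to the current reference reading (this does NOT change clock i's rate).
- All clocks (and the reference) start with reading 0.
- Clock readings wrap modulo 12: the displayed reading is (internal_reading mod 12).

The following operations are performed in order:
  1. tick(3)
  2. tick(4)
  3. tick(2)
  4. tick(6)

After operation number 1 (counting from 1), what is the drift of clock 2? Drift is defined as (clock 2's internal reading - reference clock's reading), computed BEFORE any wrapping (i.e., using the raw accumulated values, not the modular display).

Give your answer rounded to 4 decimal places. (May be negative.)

After op 1 tick(3): ref=3.0000 raw=[3.7500 3.6000 2.7000]
Drift of clock 2 after op 1: 2.7000 - 3.0000 = -0.3000

Answer: -0.3000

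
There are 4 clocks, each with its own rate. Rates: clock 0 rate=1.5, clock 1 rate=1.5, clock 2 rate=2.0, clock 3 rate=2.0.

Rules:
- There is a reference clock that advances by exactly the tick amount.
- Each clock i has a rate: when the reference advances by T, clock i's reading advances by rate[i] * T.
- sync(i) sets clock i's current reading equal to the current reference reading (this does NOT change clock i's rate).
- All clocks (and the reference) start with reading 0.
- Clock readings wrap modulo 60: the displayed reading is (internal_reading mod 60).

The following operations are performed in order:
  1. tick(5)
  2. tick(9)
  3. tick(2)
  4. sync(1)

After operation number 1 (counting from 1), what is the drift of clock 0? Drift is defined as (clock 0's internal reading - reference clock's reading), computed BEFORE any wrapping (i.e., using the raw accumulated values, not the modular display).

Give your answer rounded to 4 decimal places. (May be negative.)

After op 1 tick(5): ref=5.0000 raw=[7.5000 7.5000 10.0000 10.0000]
Drift of clock 0 after op 1: 7.5000 - 5.0000 = 2.5000

Answer: 2.5000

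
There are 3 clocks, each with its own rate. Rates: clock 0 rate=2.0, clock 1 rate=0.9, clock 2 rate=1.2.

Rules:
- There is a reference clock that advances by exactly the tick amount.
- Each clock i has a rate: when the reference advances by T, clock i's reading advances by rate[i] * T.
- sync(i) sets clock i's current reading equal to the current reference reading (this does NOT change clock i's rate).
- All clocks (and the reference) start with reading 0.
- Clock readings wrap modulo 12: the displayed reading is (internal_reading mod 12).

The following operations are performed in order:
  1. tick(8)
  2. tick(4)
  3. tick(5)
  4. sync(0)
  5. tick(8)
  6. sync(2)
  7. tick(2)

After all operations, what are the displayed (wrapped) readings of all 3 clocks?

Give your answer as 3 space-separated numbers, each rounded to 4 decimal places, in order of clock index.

After op 1 tick(8): ref=8.0000 raw=[16.0000 7.2000 9.6000]
After op 2 tick(4): ref=12.0000 raw=[24.0000 10.8000 14.4000]
After op 3 tick(5): ref=17.0000 raw=[34.0000 15.3000 20.4000]
After op 4 sync(0): ref=17.0000 raw=[17.0000 15.3000 20.4000]
After op 5 tick(8): ref=25.0000 raw=[33.0000 22.5000 30.0000]
After op 6 sync(2): ref=25.0000 raw=[33.0000 22.5000 25.0000]
After op 7 tick(2): ref=27.0000 raw=[37.0000 24.3000 27.4000]
Wrap final raw readings (mod 12): 37.0000 mod 12 = 1.0000; 24.3000 mod 12 = 0.3000; 27.4000 mod 12 = 3.4000

Answer: 1.0000 0.3000 3.4000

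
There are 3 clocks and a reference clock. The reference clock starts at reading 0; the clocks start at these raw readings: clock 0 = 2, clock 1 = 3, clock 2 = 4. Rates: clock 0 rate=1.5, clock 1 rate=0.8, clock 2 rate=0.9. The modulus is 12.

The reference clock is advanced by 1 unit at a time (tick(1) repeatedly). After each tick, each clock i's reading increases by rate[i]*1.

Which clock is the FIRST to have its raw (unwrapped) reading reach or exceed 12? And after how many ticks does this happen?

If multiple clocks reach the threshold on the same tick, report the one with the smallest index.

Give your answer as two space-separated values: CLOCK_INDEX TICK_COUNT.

Answer: 0 7

Derivation:
clock 0: start=2, rate=1.5, needs 12-2 = 10; ticks = ceil(10/1.5) = ceil(6.6667) = 7; reading at tick 7 = 2 + 1.5*7 = 12.5000
clock 1: start=3, rate=0.8, needs 12-3 = 9; ticks = ceil(9/0.8) = ceil(11.2500) = 12; reading at tick 12 = 3 + 0.8*12 = 12.6000
clock 2: start=4, rate=0.9, needs 12-4 = 8; ticks = ceil(8/0.9) = ceil(8.8889) = 9; reading at tick 9 = 4 + 0.9*9 = 12.1000
Minimum tick count = 7; winners = [0]; smallest index = 0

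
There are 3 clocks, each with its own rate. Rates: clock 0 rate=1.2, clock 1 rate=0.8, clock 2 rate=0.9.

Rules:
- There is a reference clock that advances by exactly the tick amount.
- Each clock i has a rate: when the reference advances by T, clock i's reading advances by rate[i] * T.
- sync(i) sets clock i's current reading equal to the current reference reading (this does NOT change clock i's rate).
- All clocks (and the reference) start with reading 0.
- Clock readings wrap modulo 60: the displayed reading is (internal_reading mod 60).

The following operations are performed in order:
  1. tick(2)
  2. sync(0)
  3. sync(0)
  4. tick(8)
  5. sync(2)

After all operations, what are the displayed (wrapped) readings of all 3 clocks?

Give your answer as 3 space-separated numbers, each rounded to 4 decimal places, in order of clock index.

Answer: 11.6000 8.0000 10.0000

Derivation:
After op 1 tick(2): ref=2.0000 raw=[2.4000 1.6000 1.8000]
After op 2 sync(0): ref=2.0000 raw=[2.0000 1.6000 1.8000]
After op 3 sync(0): ref=2.0000 raw=[2.0000 1.6000 1.8000]
After op 4 tick(8): ref=10.0000 raw=[11.6000 8.0000 9.0000]
After op 5 sync(2): ref=10.0000 raw=[11.6000 8.0000 10.0000]
Wrap final raw readings (mod 60): 11.6000 mod 60 = 11.6000; 8.0000 mod 60 = 8.0000; 10.0000 mod 60 = 10.0000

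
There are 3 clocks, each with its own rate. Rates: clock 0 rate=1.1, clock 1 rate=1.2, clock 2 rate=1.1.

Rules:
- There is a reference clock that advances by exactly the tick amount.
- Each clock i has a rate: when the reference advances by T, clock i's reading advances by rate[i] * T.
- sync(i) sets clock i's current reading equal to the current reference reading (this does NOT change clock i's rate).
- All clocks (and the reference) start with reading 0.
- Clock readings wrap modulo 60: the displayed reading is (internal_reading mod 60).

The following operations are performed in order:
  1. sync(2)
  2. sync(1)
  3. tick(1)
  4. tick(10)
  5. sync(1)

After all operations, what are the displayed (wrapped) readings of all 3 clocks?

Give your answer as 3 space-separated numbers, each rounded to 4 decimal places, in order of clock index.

Answer: 12.1000 11.0000 12.1000

Derivation:
After op 1 sync(2): ref=0.0000 raw=[0.0000 0.0000 0.0000]
After op 2 sync(1): ref=0.0000 raw=[0.0000 0.0000 0.0000]
After op 3 tick(1): ref=1.0000 raw=[1.1000 1.2000 1.1000]
After op 4 tick(10): ref=11.0000 raw=[12.1000 13.2000 12.1000]
After op 5 sync(1): ref=11.0000 raw=[12.1000 11.0000 12.1000]
Wrap final raw readings (mod 60): 12.1000 mod 60 = 12.1000; 11.0000 mod 60 = 11.0000; 12.1000 mod 60 = 12.1000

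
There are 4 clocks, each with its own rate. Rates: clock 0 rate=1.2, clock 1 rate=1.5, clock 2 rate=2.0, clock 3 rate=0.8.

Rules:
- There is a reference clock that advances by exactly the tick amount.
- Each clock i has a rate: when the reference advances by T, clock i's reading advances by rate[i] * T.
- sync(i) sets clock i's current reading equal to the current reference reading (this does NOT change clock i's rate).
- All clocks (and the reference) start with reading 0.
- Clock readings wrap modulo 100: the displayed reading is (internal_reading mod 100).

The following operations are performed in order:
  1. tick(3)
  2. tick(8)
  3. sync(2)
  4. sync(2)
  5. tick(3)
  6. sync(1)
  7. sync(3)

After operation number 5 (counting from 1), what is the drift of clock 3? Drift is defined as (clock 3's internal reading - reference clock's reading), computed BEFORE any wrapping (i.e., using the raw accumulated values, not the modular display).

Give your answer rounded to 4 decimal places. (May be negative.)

Answer: -2.8000

Derivation:
After op 1 tick(3): ref=3.0000 raw=[3.6000 4.5000 6.0000 2.4000]
After op 2 tick(8): ref=11.0000 raw=[13.2000 16.5000 22.0000 8.8000]
After op 3 sync(2): ref=11.0000 raw=[13.2000 16.5000 11.0000 8.8000]
After op 4 sync(2): ref=11.0000 raw=[13.2000 16.5000 11.0000 8.8000]
After op 5 tick(3): ref=14.0000 raw=[16.8000 21.0000 17.0000 11.2000]
Drift of clock 3 after op 5: 11.2000 - 14.0000 = -2.8000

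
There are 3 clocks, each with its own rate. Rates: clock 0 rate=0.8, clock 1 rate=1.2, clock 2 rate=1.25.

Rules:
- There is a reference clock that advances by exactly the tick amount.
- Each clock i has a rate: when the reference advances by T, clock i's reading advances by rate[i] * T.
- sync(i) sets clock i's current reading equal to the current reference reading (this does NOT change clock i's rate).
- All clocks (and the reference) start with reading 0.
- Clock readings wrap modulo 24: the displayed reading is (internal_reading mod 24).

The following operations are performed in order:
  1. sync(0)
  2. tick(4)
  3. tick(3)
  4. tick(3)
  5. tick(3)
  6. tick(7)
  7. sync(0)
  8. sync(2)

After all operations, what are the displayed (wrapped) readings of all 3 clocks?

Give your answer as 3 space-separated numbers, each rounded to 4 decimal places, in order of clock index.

Answer: 20.0000 0.0000 20.0000

Derivation:
After op 1 sync(0): ref=0.0000 raw=[0.0000 0.0000 0.0000]
After op 2 tick(4): ref=4.0000 raw=[3.2000 4.8000 5.0000]
After op 3 tick(3): ref=7.0000 raw=[5.6000 8.4000 8.7500]
After op 4 tick(3): ref=10.0000 raw=[8.0000 12.0000 12.5000]
After op 5 tick(3): ref=13.0000 raw=[10.4000 15.6000 16.2500]
After op 6 tick(7): ref=20.0000 raw=[16.0000 24.0000 25.0000]
After op 7 sync(0): ref=20.0000 raw=[20.0000 24.0000 25.0000]
After op 8 sync(2): ref=20.0000 raw=[20.0000 24.0000 20.0000]
Wrap final raw readings (mod 24): 20.0000 mod 24 = 20.0000; 24.0000 mod 24 = 0.0000; 20.0000 mod 24 = 20.0000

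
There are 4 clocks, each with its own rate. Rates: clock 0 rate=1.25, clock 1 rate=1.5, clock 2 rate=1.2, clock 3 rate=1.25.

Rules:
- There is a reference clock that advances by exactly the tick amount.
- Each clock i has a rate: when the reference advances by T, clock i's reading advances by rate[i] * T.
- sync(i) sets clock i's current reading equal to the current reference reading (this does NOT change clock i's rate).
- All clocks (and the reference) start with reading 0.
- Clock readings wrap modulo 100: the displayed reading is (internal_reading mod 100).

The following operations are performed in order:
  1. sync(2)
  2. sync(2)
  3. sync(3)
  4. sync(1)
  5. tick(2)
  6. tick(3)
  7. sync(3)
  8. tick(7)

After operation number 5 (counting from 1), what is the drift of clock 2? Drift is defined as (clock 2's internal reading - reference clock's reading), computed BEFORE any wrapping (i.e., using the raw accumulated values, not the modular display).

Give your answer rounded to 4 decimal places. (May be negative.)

Answer: 0.4000

Derivation:
After op 1 sync(2): ref=0.0000 raw=[0.0000 0.0000 0.0000 0.0000]
After op 2 sync(2): ref=0.0000 raw=[0.0000 0.0000 0.0000 0.0000]
After op 3 sync(3): ref=0.0000 raw=[0.0000 0.0000 0.0000 0.0000]
After op 4 sync(1): ref=0.0000 raw=[0.0000 0.0000 0.0000 0.0000]
After op 5 tick(2): ref=2.0000 raw=[2.5000 3.0000 2.4000 2.5000]
Drift of clock 2 after op 5: 2.4000 - 2.0000 = 0.4000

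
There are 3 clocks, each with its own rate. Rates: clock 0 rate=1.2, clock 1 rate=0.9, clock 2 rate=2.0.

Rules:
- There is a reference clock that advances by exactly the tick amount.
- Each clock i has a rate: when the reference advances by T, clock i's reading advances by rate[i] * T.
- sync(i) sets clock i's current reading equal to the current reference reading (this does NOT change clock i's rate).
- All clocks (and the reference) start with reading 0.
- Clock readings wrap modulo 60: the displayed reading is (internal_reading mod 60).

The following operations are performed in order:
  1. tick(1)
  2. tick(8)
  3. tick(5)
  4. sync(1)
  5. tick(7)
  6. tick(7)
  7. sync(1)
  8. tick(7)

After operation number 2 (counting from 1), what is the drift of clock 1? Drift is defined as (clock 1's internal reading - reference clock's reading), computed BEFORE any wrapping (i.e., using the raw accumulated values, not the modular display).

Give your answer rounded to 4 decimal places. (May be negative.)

Answer: -0.9000

Derivation:
After op 1 tick(1): ref=1.0000 raw=[1.2000 0.9000 2.0000]
After op 2 tick(8): ref=9.0000 raw=[10.8000 8.1000 18.0000]
Drift of clock 1 after op 2: 8.1000 - 9.0000 = -0.9000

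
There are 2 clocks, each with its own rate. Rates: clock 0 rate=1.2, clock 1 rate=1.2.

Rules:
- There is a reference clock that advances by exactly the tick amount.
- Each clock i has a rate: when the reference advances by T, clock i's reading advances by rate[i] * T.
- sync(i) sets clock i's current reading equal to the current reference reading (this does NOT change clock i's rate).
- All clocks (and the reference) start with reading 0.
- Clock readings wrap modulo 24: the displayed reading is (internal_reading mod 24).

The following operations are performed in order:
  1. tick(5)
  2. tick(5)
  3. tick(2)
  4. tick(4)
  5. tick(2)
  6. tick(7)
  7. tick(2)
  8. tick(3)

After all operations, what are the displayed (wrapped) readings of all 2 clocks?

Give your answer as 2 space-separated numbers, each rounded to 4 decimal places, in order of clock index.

Answer: 12.0000 12.0000

Derivation:
After op 1 tick(5): ref=5.0000 raw=[6.0000 6.0000]
After op 2 tick(5): ref=10.0000 raw=[12.0000 12.0000]
After op 3 tick(2): ref=12.0000 raw=[14.4000 14.4000]
After op 4 tick(4): ref=16.0000 raw=[19.2000 19.2000]
After op 5 tick(2): ref=18.0000 raw=[21.6000 21.6000]
After op 6 tick(7): ref=25.0000 raw=[30.0000 30.0000]
After op 7 tick(2): ref=27.0000 raw=[32.4000 32.4000]
After op 8 tick(3): ref=30.0000 raw=[36.0000 36.0000]
Wrap final raw readings (mod 24): 36.0000 mod 24 = 12.0000; 36.0000 mod 24 = 12.0000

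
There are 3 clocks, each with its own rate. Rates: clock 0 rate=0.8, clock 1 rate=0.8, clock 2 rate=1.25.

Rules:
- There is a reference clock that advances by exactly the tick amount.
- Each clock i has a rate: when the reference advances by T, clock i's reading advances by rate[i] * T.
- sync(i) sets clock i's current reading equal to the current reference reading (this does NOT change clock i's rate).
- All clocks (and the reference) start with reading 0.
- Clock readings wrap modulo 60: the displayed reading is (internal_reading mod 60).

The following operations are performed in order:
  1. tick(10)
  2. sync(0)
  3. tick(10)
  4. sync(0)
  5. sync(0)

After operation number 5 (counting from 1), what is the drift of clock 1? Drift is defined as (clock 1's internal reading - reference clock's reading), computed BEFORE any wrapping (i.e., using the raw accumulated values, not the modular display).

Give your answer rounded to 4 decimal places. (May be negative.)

Answer: -4.0000

Derivation:
After op 1 tick(10): ref=10.0000 raw=[8.0000 8.0000 12.5000]
After op 2 sync(0): ref=10.0000 raw=[10.0000 8.0000 12.5000]
After op 3 tick(10): ref=20.0000 raw=[18.0000 16.0000 25.0000]
After op 4 sync(0): ref=20.0000 raw=[20.0000 16.0000 25.0000]
After op 5 sync(0): ref=20.0000 raw=[20.0000 16.0000 25.0000]
Drift of clock 1 after op 5: 16.0000 - 20.0000 = -4.0000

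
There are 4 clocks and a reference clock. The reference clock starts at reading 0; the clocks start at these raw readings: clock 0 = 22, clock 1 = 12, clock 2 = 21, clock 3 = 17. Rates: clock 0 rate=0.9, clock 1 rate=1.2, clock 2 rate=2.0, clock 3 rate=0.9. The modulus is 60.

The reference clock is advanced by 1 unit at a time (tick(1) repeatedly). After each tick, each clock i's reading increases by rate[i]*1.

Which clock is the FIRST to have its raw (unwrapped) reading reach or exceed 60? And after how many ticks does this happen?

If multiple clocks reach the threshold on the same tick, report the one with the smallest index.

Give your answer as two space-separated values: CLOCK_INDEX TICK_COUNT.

Answer: 2 20

Derivation:
clock 0: start=22, rate=0.9, needs 60-22 = 38; ticks = ceil(38/0.9) = ceil(42.2222) = 43; reading at tick 43 = 22 + 0.9*43 = 60.7000
clock 1: start=12, rate=1.2, needs 60-12 = 48; ticks = ceil(48/1.2) = ceil(40.0000) = 40; reading at tick 40 = 12 + 1.2*40 = 60.0000
clock 2: start=21, rate=2.0, needs 60-21 = 39; ticks = ceil(39/2.0) = ceil(19.5000) = 20; reading at tick 20 = 21 + 2.0*20 = 61.0000
clock 3: start=17, rate=0.9, needs 60-17 = 43; ticks = ceil(43/0.9) = ceil(47.7778) = 48; reading at tick 48 = 17 + 0.9*48 = 60.2000
Minimum tick count = 20; winners = [2]; smallest index = 2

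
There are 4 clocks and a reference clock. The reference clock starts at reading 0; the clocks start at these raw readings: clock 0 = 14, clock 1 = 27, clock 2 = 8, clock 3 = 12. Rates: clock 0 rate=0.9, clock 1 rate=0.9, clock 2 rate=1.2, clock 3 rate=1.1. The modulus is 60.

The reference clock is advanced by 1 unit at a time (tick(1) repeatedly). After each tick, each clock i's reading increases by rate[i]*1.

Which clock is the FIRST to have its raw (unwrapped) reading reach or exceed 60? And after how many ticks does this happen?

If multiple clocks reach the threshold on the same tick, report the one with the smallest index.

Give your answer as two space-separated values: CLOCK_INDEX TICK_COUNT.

clock 0: start=14, rate=0.9, needs 60-14 = 46; ticks = ceil(46/0.9) = ceil(51.1111) = 52; reading at tick 52 = 14 + 0.9*52 = 60.8000
clock 1: start=27, rate=0.9, needs 60-27 = 33; ticks = ceil(33/0.9) = ceil(36.6667) = 37; reading at tick 37 = 27 + 0.9*37 = 60.3000
clock 2: start=8, rate=1.2, needs 60-8 = 52; ticks = ceil(52/1.2) = ceil(43.3333) = 44; reading at tick 44 = 8 + 1.2*44 = 60.8000
clock 3: start=12, rate=1.1, needs 60-12 = 48; ticks = ceil(48/1.1) = ceil(43.6364) = 44; reading at tick 44 = 12 + 1.1*44 = 60.4000
Minimum tick count = 37; winners = [1]; smallest index = 1

Answer: 1 37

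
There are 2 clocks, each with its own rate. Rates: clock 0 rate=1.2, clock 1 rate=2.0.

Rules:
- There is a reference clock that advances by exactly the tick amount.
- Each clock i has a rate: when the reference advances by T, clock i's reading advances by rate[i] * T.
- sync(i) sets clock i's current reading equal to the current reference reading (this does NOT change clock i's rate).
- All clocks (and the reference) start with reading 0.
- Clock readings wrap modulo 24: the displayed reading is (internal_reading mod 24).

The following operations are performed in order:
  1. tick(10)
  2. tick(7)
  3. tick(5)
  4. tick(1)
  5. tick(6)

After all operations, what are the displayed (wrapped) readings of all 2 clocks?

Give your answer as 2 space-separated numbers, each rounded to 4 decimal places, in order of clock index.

After op 1 tick(10): ref=10.0000 raw=[12.0000 20.0000]
After op 2 tick(7): ref=17.0000 raw=[20.4000 34.0000]
After op 3 tick(5): ref=22.0000 raw=[26.4000 44.0000]
After op 4 tick(1): ref=23.0000 raw=[27.6000 46.0000]
After op 5 tick(6): ref=29.0000 raw=[34.8000 58.0000]
Wrap final raw readings (mod 24): 34.8000 mod 24 = 10.8000; 58.0000 mod 24 = 10.0000

Answer: 10.8000 10.0000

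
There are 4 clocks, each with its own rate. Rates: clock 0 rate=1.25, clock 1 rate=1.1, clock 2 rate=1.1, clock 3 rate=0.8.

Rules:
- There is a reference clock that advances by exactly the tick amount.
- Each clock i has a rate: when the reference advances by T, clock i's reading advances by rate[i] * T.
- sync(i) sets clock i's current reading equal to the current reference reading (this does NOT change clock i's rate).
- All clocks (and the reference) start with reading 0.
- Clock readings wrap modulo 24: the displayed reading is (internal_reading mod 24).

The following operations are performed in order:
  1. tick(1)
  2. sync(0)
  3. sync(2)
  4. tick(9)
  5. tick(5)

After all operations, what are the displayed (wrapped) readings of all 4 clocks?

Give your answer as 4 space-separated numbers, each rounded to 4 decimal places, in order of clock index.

Answer: 18.5000 16.5000 16.4000 12.0000

Derivation:
After op 1 tick(1): ref=1.0000 raw=[1.2500 1.1000 1.1000 0.8000]
After op 2 sync(0): ref=1.0000 raw=[1.0000 1.1000 1.1000 0.8000]
After op 3 sync(2): ref=1.0000 raw=[1.0000 1.1000 1.0000 0.8000]
After op 4 tick(9): ref=10.0000 raw=[12.2500 11.0000 10.9000 8.0000]
After op 5 tick(5): ref=15.0000 raw=[18.5000 16.5000 16.4000 12.0000]
Wrap final raw readings (mod 24): 18.5000 mod 24 = 18.5000; 16.5000 mod 24 = 16.5000; 16.4000 mod 24 = 16.4000; 12.0000 mod 24 = 12.0000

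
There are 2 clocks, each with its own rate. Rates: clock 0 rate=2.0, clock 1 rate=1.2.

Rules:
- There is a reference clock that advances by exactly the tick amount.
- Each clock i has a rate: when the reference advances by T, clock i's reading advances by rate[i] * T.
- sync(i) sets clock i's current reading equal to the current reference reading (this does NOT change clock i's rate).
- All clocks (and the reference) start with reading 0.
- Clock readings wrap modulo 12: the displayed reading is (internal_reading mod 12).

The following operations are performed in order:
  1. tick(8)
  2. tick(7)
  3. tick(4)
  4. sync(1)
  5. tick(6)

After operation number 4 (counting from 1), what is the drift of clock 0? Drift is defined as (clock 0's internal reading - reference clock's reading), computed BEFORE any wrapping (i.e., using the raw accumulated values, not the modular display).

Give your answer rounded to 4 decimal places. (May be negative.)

Answer: 19.0000

Derivation:
After op 1 tick(8): ref=8.0000 raw=[16.0000 9.6000]
After op 2 tick(7): ref=15.0000 raw=[30.0000 18.0000]
After op 3 tick(4): ref=19.0000 raw=[38.0000 22.8000]
After op 4 sync(1): ref=19.0000 raw=[38.0000 19.0000]
Drift of clock 0 after op 4: 38.0000 - 19.0000 = 19.0000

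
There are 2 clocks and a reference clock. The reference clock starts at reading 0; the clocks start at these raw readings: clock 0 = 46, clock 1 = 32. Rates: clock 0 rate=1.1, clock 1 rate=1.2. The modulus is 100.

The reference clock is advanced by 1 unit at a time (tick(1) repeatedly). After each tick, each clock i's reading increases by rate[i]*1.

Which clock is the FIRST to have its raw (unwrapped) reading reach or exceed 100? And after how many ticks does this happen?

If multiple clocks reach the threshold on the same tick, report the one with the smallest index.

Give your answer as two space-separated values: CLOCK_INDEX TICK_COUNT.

Answer: 0 50

Derivation:
clock 0: start=46, rate=1.1, needs 100-46 = 54; ticks = ceil(54/1.1) = ceil(49.0909) = 50; reading at tick 50 = 46 + 1.1*50 = 101.0000
clock 1: start=32, rate=1.2, needs 100-32 = 68; ticks = ceil(68/1.2) = ceil(56.6667) = 57; reading at tick 57 = 32 + 1.2*57 = 100.4000
Minimum tick count = 50; winners = [0]; smallest index = 0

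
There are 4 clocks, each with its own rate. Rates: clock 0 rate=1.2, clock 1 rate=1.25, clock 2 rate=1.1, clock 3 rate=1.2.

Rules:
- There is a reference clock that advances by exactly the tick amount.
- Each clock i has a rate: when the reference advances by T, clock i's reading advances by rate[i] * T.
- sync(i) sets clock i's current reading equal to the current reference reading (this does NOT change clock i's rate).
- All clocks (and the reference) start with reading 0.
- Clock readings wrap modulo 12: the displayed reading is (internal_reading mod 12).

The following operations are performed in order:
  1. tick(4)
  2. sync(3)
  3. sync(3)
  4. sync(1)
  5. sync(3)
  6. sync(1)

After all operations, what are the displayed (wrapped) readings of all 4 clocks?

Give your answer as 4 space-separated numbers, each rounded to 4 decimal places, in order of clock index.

After op 1 tick(4): ref=4.0000 raw=[4.8000 5.0000 4.4000 4.8000]
After op 2 sync(3): ref=4.0000 raw=[4.8000 5.0000 4.4000 4.0000]
After op 3 sync(3): ref=4.0000 raw=[4.8000 5.0000 4.4000 4.0000]
After op 4 sync(1): ref=4.0000 raw=[4.8000 4.0000 4.4000 4.0000]
After op 5 sync(3): ref=4.0000 raw=[4.8000 4.0000 4.4000 4.0000]
After op 6 sync(1): ref=4.0000 raw=[4.8000 4.0000 4.4000 4.0000]
Wrap final raw readings (mod 12): 4.8000 mod 12 = 4.8000; 4.0000 mod 12 = 4.0000; 4.4000 mod 12 = 4.4000; 4.0000 mod 12 = 4.0000

Answer: 4.8000 4.0000 4.4000 4.0000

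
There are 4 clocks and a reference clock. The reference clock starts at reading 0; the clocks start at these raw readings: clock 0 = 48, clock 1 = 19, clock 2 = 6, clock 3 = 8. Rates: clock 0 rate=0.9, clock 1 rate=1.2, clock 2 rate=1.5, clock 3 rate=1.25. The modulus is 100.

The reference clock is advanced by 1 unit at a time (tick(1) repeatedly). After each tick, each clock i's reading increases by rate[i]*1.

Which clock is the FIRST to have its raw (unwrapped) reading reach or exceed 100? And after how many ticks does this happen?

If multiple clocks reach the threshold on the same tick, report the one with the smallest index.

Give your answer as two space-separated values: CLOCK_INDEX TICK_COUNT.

clock 0: start=48, rate=0.9, needs 100-48 = 52; ticks = ceil(52/0.9) = ceil(57.7778) = 58; reading at tick 58 = 48 + 0.9*58 = 100.2000
clock 1: start=19, rate=1.2, needs 100-19 = 81; ticks = ceil(81/1.2) = ceil(67.5000) = 68; reading at tick 68 = 19 + 1.2*68 = 100.6000
clock 2: start=6, rate=1.5, needs 100-6 = 94; ticks = ceil(94/1.5) = ceil(62.6667) = 63; reading at tick 63 = 6 + 1.5*63 = 100.5000
clock 3: start=8, rate=1.25, needs 100-8 = 92; ticks = ceil(92/1.25) = ceil(73.6000) = 74; reading at tick 74 = 8 + 1.25*74 = 100.5000
Minimum tick count = 58; winners = [0]; smallest index = 0

Answer: 0 58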